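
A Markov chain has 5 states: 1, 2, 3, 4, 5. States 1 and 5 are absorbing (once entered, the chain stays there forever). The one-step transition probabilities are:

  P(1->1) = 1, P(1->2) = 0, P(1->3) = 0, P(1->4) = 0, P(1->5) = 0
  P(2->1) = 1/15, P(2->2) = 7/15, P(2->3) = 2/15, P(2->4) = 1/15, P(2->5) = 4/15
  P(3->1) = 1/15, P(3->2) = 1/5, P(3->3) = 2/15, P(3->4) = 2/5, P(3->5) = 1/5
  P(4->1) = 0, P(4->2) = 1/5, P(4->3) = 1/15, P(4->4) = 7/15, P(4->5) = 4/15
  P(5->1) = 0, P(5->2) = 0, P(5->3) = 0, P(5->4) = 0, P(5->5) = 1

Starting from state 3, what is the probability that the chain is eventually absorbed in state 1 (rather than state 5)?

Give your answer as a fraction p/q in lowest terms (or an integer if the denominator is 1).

Let a_i = P(absorbed in 1 | start in state i).
Boundary conditions: a_1 = 1, a_5 = 0.
For each transient state i, a_i = sum_j P(i->j) * a_j:
  a_2 = 1/15*a_1 + 7/15*a_2 + 2/15*a_3 + 1/15*a_4 + 4/15*a_5
  a_3 = 1/15*a_1 + 1/5*a_2 + 2/15*a_3 + 2/5*a_4 + 1/5*a_5
  a_4 = 0*a_1 + 1/5*a_2 + 1/15*a_3 + 7/15*a_4 + 4/15*a_5

Substituting a_1 = 1 and a_5 = 0, rearrange to (I - Q) a = r where r[i] = P(i -> 1):
  [8/15, -2/15, -1/15] . (a_2, a_3, a_4) = 1/15
  [-1/5, 13/15, -2/5] . (a_2, a_3, a_4) = 1/15
  [-1/5, -1/15, 8/15] . (a_2, a_3, a_4) = 0

Solving yields:
  a_2 = 115/658
  a_3 = 103/658
  a_4 = 4/47

Starting state is 3, so the absorption probability is a_3 = 103/658.

Answer: 103/658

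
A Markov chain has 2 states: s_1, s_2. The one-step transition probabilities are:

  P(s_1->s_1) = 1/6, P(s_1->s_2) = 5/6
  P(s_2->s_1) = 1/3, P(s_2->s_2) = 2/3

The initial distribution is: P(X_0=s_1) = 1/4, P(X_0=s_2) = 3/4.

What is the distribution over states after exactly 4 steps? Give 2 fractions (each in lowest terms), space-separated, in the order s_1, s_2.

Propagating the distribution step by step (d_{t+1} = d_t * P):
d_0 = (s_1=1/4, s_2=3/4)
  d_1[s_1] = 1/4*1/6 + 3/4*1/3 = 7/24
  d_1[s_2] = 1/4*5/6 + 3/4*2/3 = 17/24
d_1 = (s_1=7/24, s_2=17/24)
  d_2[s_1] = 7/24*1/6 + 17/24*1/3 = 41/144
  d_2[s_2] = 7/24*5/6 + 17/24*2/3 = 103/144
d_2 = (s_1=41/144, s_2=103/144)
  d_3[s_1] = 41/144*1/6 + 103/144*1/3 = 247/864
  d_3[s_2] = 41/144*5/6 + 103/144*2/3 = 617/864
d_3 = (s_1=247/864, s_2=617/864)
  d_4[s_1] = 247/864*1/6 + 617/864*1/3 = 1481/5184
  d_4[s_2] = 247/864*5/6 + 617/864*2/3 = 3703/5184
d_4 = (s_1=1481/5184, s_2=3703/5184)

Answer: 1481/5184 3703/5184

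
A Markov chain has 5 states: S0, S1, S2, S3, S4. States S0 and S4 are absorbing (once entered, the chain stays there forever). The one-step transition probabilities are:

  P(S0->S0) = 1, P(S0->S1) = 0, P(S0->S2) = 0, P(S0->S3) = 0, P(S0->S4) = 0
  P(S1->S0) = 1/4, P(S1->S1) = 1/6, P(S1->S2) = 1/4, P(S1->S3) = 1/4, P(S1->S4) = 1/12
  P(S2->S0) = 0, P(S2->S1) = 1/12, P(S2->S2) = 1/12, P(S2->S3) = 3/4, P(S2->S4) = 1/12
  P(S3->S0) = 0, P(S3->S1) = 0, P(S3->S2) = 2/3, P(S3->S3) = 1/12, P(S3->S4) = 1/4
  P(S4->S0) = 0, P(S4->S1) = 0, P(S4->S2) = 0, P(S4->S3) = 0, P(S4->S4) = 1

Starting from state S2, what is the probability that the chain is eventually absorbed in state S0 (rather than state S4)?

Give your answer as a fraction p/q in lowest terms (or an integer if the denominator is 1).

Let a_i = P(absorbed in S0 | start in state i).
Boundary conditions: a_S0 = 1, a_S4 = 0.
For each transient state i, a_i = sum_j P(i->j) * a_j:
  a_S1 = 1/4*a_S0 + 1/6*a_S1 + 1/4*a_S2 + 1/4*a_S3 + 1/12*a_S4
  a_S2 = 0*a_S0 + 1/12*a_S1 + 1/12*a_S2 + 3/4*a_S3 + 1/12*a_S4
  a_S3 = 0*a_S0 + 0*a_S1 + 2/3*a_S2 + 1/12*a_S3 + 1/4*a_S4

Substituting a_S0 = 1 and a_S4 = 0, rearrange to (I - Q) a = r where r[i] = P(i -> S0):
  [5/6, -1/4, -1/4] . (a_S1, a_S2, a_S3) = 1/4
  [-1/12, 11/12, -3/4] . (a_S1, a_S2, a_S3) = 0
  [0, -2/3, 11/12] . (a_S1, a_S2, a_S3) = 0

Solving yields:
  a_S1 = 147/433
  a_S2 = 33/433
  a_S3 = 24/433

Starting state is S2, so the absorption probability is a_S2 = 33/433.

Answer: 33/433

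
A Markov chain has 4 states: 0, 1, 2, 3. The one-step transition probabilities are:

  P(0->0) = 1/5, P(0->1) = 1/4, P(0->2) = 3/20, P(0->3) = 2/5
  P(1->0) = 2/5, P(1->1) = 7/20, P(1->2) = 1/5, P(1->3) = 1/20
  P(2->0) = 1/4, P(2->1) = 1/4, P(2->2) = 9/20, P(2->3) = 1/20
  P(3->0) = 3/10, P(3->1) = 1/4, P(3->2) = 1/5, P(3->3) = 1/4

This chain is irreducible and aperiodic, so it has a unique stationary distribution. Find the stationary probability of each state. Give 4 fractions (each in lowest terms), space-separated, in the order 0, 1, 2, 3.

Answer: 283/987 5/18 733/2961 53/282

Derivation:
The stationary distribution satisfies pi = pi * P, i.e.:
  pi_0 = 1/5*pi_0 + 2/5*pi_1 + 1/4*pi_2 + 3/10*pi_3
  pi_1 = 1/4*pi_0 + 7/20*pi_1 + 1/4*pi_2 + 1/4*pi_3
  pi_2 = 3/20*pi_0 + 1/5*pi_1 + 9/20*pi_2 + 1/5*pi_3
  pi_3 = 2/5*pi_0 + 1/20*pi_1 + 1/20*pi_2 + 1/4*pi_3
with normalization: pi_0 + pi_1 + pi_2 + pi_3 = 1.

Using the first 3 balance equations plus normalization, the linear system A*pi = b is:
  [-4/5, 2/5, 1/4, 3/10] . pi = 0
  [1/4, -13/20, 1/4, 1/4] . pi = 0
  [3/20, 1/5, -11/20, 1/5] . pi = 0
  [1, 1, 1, 1] . pi = 1

Solving yields:
  pi_0 = 283/987
  pi_1 = 5/18
  pi_2 = 733/2961
  pi_3 = 53/282

Verification (pi * P):
  283/987*1/5 + 5/18*2/5 + 733/2961*1/4 + 53/282*3/10 = 283/987 = pi_0  (ok)
  283/987*1/4 + 5/18*7/20 + 733/2961*1/4 + 53/282*1/4 = 5/18 = pi_1  (ok)
  283/987*3/20 + 5/18*1/5 + 733/2961*9/20 + 53/282*1/5 = 733/2961 = pi_2  (ok)
  283/987*2/5 + 5/18*1/20 + 733/2961*1/20 + 53/282*1/4 = 53/282 = pi_3  (ok)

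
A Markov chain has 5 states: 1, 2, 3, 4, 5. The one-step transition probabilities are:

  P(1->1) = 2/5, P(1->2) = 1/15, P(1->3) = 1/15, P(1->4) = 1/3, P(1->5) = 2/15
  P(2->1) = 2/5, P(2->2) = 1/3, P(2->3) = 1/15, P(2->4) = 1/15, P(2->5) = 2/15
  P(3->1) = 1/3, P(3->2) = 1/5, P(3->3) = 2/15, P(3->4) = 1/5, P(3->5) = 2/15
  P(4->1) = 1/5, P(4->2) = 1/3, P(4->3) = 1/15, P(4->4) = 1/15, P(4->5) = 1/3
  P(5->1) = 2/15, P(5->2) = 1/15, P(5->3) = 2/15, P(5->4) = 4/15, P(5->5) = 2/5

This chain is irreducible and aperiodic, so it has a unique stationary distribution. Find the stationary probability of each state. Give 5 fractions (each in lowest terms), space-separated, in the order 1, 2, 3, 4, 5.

The stationary distribution satisfies pi = pi * P, i.e.:
  pi_1 = 2/5*pi_1 + 2/5*pi_2 + 1/3*pi_3 + 1/5*pi_4 + 2/15*pi_5
  pi_2 = 1/15*pi_1 + 1/3*pi_2 + 1/5*pi_3 + 1/3*pi_4 + 1/15*pi_5
  pi_3 = 1/15*pi_1 + 1/15*pi_2 + 2/15*pi_3 + 1/15*pi_4 + 2/15*pi_5
  pi_4 = 1/3*pi_1 + 1/15*pi_2 + 1/5*pi_3 + 1/15*pi_4 + 4/15*pi_5
  pi_5 = 2/15*pi_1 + 2/15*pi_2 + 2/15*pi_3 + 1/3*pi_4 + 2/5*pi_5
with normalization: pi_1 + pi_2 + pi_3 + pi_4 + pi_5 = 1.

Using the first 4 balance equations plus normalization, the linear system A*pi = b is:
  [-3/5, 2/5, 1/3, 1/5, 2/15] . pi = 0
  [1/15, -2/3, 1/5, 1/3, 1/15] . pi = 0
  [1/15, 1/15, -13/15, 1/15, 2/15] . pi = 0
  [1/3, 1/15, 1/5, -14/15, 4/15] . pi = 0
  [1, 1, 1, 1, 1] . pi = 1

Solving yields:
  pi_1 = 3405/11734
  pi_2 = 3184/17601
  pi_3 = 1037/11734
  pi_4 = 3578/17601
  pi_5 = 1392/5867

Verification (pi * P):
  3405/11734*2/5 + 3184/17601*2/5 + 1037/11734*1/3 + 3578/17601*1/5 + 1392/5867*2/15 = 3405/11734 = pi_1  (ok)
  3405/11734*1/15 + 3184/17601*1/3 + 1037/11734*1/5 + 3578/17601*1/3 + 1392/5867*1/15 = 3184/17601 = pi_2  (ok)
  3405/11734*1/15 + 3184/17601*1/15 + 1037/11734*2/15 + 3578/17601*1/15 + 1392/5867*2/15 = 1037/11734 = pi_3  (ok)
  3405/11734*1/3 + 3184/17601*1/15 + 1037/11734*1/5 + 3578/17601*1/15 + 1392/5867*4/15 = 3578/17601 = pi_4  (ok)
  3405/11734*2/15 + 3184/17601*2/15 + 1037/11734*2/15 + 3578/17601*1/3 + 1392/5867*2/5 = 1392/5867 = pi_5  (ok)

Answer: 3405/11734 3184/17601 1037/11734 3578/17601 1392/5867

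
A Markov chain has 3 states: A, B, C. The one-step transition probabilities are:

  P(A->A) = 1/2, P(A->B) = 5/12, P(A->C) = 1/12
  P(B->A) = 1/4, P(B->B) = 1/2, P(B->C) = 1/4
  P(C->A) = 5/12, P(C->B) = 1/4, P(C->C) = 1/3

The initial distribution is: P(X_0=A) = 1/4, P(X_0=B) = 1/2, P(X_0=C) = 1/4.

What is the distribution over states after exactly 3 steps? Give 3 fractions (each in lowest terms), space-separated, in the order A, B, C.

Propagating the distribution step by step (d_{t+1} = d_t * P):
d_0 = (A=1/4, B=1/2, C=1/4)
  d_1[A] = 1/4*1/2 + 1/2*1/4 + 1/4*5/12 = 17/48
  d_1[B] = 1/4*5/12 + 1/2*1/2 + 1/4*1/4 = 5/12
  d_1[C] = 1/4*1/12 + 1/2*1/4 + 1/4*1/3 = 11/48
d_1 = (A=17/48, B=5/12, C=11/48)
  d_2[A] = 17/48*1/2 + 5/12*1/4 + 11/48*5/12 = 217/576
  d_2[B] = 17/48*5/12 + 5/12*1/2 + 11/48*1/4 = 119/288
  d_2[C] = 17/48*1/12 + 5/12*1/4 + 11/48*1/3 = 121/576
d_2 = (A=217/576, B=119/288, C=121/576)
  d_3[A] = 217/576*1/2 + 119/288*1/4 + 121/576*5/12 = 2621/6912
  d_3[B] = 217/576*5/12 + 119/288*1/2 + 121/576*1/4 = 719/1728
  d_3[C] = 217/576*1/12 + 119/288*1/4 + 121/576*1/3 = 1415/6912
d_3 = (A=2621/6912, B=719/1728, C=1415/6912)

Answer: 2621/6912 719/1728 1415/6912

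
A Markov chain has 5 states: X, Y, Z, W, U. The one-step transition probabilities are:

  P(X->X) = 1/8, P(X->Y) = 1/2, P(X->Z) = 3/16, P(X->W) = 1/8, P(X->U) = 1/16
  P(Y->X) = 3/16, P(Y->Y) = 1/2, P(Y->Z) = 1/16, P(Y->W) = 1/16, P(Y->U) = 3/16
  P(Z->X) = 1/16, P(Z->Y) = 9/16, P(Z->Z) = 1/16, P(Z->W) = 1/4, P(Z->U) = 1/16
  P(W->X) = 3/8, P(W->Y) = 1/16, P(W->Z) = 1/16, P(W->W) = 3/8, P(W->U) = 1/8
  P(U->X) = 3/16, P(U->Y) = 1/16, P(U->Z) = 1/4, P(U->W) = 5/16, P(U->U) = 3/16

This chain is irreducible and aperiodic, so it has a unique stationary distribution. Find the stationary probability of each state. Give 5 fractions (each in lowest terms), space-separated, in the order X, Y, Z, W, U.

The stationary distribution satisfies pi = pi * P, i.e.:
  pi_X = 1/8*pi_X + 3/16*pi_Y + 1/16*pi_Z + 3/8*pi_W + 3/16*pi_U
  pi_Y = 1/2*pi_X + 1/2*pi_Y + 9/16*pi_Z + 1/16*pi_W + 1/16*pi_U
  pi_Z = 3/16*pi_X + 1/16*pi_Y + 1/16*pi_Z + 1/16*pi_W + 1/4*pi_U
  pi_W = 1/8*pi_X + 1/16*pi_Y + 1/4*pi_Z + 3/8*pi_W + 5/16*pi_U
  pi_U = 1/16*pi_X + 3/16*pi_Y + 1/16*pi_Z + 1/8*pi_W + 3/16*pi_U
with normalization: pi_X + pi_Y + pi_Z + pi_W + pi_U = 1.

Using the first 4 balance equations plus normalization, the linear system A*pi = b is:
  [-7/8, 3/16, 1/16, 3/8, 3/16] . pi = 0
  [1/2, -1/2, 9/16, 1/16, 1/16] . pi = 0
  [3/16, 1/16, -15/16, 1/16, 1/4] . pi = 0
  [1/8, 1/16, 1/4, -5/8, 5/16] . pi = 0
  [1, 1, 1, 1, 1] . pi = 1

Solving yields:
  pi_X = 3292/16743
  pi_Y = 2033/5581
  pi_Z = 1888/16743
  pi_W = 9511/50229
  pi_U = 6881/50229

Verification (pi * P):
  3292/16743*1/8 + 2033/5581*3/16 + 1888/16743*1/16 + 9511/50229*3/8 + 6881/50229*3/16 = 3292/16743 = pi_X  (ok)
  3292/16743*1/2 + 2033/5581*1/2 + 1888/16743*9/16 + 9511/50229*1/16 + 6881/50229*1/16 = 2033/5581 = pi_Y  (ok)
  3292/16743*3/16 + 2033/5581*1/16 + 1888/16743*1/16 + 9511/50229*1/16 + 6881/50229*1/4 = 1888/16743 = pi_Z  (ok)
  3292/16743*1/8 + 2033/5581*1/16 + 1888/16743*1/4 + 9511/50229*3/8 + 6881/50229*5/16 = 9511/50229 = pi_W  (ok)
  3292/16743*1/16 + 2033/5581*3/16 + 1888/16743*1/16 + 9511/50229*1/8 + 6881/50229*3/16 = 6881/50229 = pi_U  (ok)

Answer: 3292/16743 2033/5581 1888/16743 9511/50229 6881/50229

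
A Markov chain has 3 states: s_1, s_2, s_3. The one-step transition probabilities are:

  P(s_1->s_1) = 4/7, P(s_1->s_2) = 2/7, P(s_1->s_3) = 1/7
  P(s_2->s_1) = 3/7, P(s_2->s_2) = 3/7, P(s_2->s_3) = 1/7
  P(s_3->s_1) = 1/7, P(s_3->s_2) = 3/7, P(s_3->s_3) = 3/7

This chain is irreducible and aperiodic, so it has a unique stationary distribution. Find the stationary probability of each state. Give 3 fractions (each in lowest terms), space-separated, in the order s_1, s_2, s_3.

Answer: 13/30 11/30 1/5

Derivation:
The stationary distribution satisfies pi = pi * P, i.e.:
  pi_s_1 = 4/7*pi_s_1 + 3/7*pi_s_2 + 1/7*pi_s_3
  pi_s_2 = 2/7*pi_s_1 + 3/7*pi_s_2 + 3/7*pi_s_3
  pi_s_3 = 1/7*pi_s_1 + 1/7*pi_s_2 + 3/7*pi_s_3
with normalization: pi_s_1 + pi_s_2 + pi_s_3 = 1.

Using the first 2 balance equations plus normalization, the linear system A*pi = b is:
  [-3/7, 3/7, 1/7] . pi = 0
  [2/7, -4/7, 3/7] . pi = 0
  [1, 1, 1] . pi = 1

Solving yields:
  pi_s_1 = 13/30
  pi_s_2 = 11/30
  pi_s_3 = 1/5

Verification (pi * P):
  13/30*4/7 + 11/30*3/7 + 1/5*1/7 = 13/30 = pi_s_1  (ok)
  13/30*2/7 + 11/30*3/7 + 1/5*3/7 = 11/30 = pi_s_2  (ok)
  13/30*1/7 + 11/30*1/7 + 1/5*3/7 = 1/5 = pi_s_3  (ok)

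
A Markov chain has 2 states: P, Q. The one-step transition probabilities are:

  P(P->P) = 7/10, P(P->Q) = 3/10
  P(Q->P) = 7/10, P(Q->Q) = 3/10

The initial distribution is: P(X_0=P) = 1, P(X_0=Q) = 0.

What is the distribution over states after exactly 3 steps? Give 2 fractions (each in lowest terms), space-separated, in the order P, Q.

Answer: 7/10 3/10

Derivation:
Propagating the distribution step by step (d_{t+1} = d_t * P):
d_0 = (P=1, Q=0)
  d_1[P] = 1*7/10 + 0*7/10 = 7/10
  d_1[Q] = 1*3/10 + 0*3/10 = 3/10
d_1 = (P=7/10, Q=3/10)
  d_2[P] = 7/10*7/10 + 3/10*7/10 = 7/10
  d_2[Q] = 7/10*3/10 + 3/10*3/10 = 3/10
d_2 = (P=7/10, Q=3/10)
  d_3[P] = 7/10*7/10 + 3/10*7/10 = 7/10
  d_3[Q] = 7/10*3/10 + 3/10*3/10 = 3/10
d_3 = (P=7/10, Q=3/10)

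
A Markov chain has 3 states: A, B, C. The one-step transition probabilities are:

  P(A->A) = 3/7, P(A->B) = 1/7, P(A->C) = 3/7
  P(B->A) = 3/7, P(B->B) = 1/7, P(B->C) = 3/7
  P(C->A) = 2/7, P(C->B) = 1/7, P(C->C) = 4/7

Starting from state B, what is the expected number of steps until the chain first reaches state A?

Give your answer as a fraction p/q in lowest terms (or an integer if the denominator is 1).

Let h_i = expected steps to first reach A from state i.
Boundary: h_A = 0.
First-step equations for the other states:
  h_B = 1 + 3/7*h_A + 1/7*h_B + 3/7*h_C
  h_C = 1 + 2/7*h_A + 1/7*h_B + 4/7*h_C

Substituting h_A = 0 and rearranging gives the linear system (I - Q) h = 1:
  [6/7, -3/7] . (h_B, h_C) = 1
  [-1/7, 3/7] . (h_B, h_C) = 1

Solving yields:
  h_B = 14/5
  h_C = 49/15

Starting state is B, so the expected hitting time is h_B = 14/5.

Answer: 14/5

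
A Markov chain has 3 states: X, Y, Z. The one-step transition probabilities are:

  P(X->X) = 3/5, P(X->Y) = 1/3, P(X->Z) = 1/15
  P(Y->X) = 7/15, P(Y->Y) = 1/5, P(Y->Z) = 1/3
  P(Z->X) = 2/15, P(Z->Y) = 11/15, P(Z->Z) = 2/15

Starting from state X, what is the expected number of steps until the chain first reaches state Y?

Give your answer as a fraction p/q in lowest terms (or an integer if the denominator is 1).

Answer: 105/38

Derivation:
Let h_i = expected steps to first reach Y from state i.
Boundary: h_Y = 0.
First-step equations for the other states:
  h_X = 1 + 3/5*h_X + 1/3*h_Y + 1/15*h_Z
  h_Z = 1 + 2/15*h_X + 11/15*h_Y + 2/15*h_Z

Substituting h_Y = 0 and rearranging gives the linear system (I - Q) h = 1:
  [2/5, -1/15] . (h_X, h_Z) = 1
  [-2/15, 13/15] . (h_X, h_Z) = 1

Solving yields:
  h_X = 105/38
  h_Z = 30/19

Starting state is X, so the expected hitting time is h_X = 105/38.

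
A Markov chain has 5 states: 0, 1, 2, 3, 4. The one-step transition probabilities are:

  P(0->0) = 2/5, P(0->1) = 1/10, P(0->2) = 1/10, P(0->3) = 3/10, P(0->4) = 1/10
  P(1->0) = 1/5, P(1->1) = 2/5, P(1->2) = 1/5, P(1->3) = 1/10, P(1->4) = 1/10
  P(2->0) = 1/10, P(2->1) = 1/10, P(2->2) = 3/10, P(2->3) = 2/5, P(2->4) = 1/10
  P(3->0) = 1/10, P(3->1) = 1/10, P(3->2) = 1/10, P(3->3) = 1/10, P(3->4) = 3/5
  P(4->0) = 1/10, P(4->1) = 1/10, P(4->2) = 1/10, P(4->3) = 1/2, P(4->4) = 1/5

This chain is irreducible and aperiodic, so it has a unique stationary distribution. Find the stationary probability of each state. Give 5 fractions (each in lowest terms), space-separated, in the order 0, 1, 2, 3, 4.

Answer: 8/49 1/7 1/7 97/343 92/343

Derivation:
The stationary distribution satisfies pi = pi * P, i.e.:
  pi_0 = 2/5*pi_0 + 1/5*pi_1 + 1/10*pi_2 + 1/10*pi_3 + 1/10*pi_4
  pi_1 = 1/10*pi_0 + 2/5*pi_1 + 1/10*pi_2 + 1/10*pi_3 + 1/10*pi_4
  pi_2 = 1/10*pi_0 + 1/5*pi_1 + 3/10*pi_2 + 1/10*pi_3 + 1/10*pi_4
  pi_3 = 3/10*pi_0 + 1/10*pi_1 + 2/5*pi_2 + 1/10*pi_3 + 1/2*pi_4
  pi_4 = 1/10*pi_0 + 1/10*pi_1 + 1/10*pi_2 + 3/5*pi_3 + 1/5*pi_4
with normalization: pi_0 + pi_1 + pi_2 + pi_3 + pi_4 = 1.

Using the first 4 balance equations plus normalization, the linear system A*pi = b is:
  [-3/5, 1/5, 1/10, 1/10, 1/10] . pi = 0
  [1/10, -3/5, 1/10, 1/10, 1/10] . pi = 0
  [1/10, 1/5, -7/10, 1/10, 1/10] . pi = 0
  [3/10, 1/10, 2/5, -9/10, 1/2] . pi = 0
  [1, 1, 1, 1, 1] . pi = 1

Solving yields:
  pi_0 = 8/49
  pi_1 = 1/7
  pi_2 = 1/7
  pi_3 = 97/343
  pi_4 = 92/343

Verification (pi * P):
  8/49*2/5 + 1/7*1/5 + 1/7*1/10 + 97/343*1/10 + 92/343*1/10 = 8/49 = pi_0  (ok)
  8/49*1/10 + 1/7*2/5 + 1/7*1/10 + 97/343*1/10 + 92/343*1/10 = 1/7 = pi_1  (ok)
  8/49*1/10 + 1/7*1/5 + 1/7*3/10 + 97/343*1/10 + 92/343*1/10 = 1/7 = pi_2  (ok)
  8/49*3/10 + 1/7*1/10 + 1/7*2/5 + 97/343*1/10 + 92/343*1/2 = 97/343 = pi_3  (ok)
  8/49*1/10 + 1/7*1/10 + 1/7*1/10 + 97/343*3/5 + 92/343*1/5 = 92/343 = pi_4  (ok)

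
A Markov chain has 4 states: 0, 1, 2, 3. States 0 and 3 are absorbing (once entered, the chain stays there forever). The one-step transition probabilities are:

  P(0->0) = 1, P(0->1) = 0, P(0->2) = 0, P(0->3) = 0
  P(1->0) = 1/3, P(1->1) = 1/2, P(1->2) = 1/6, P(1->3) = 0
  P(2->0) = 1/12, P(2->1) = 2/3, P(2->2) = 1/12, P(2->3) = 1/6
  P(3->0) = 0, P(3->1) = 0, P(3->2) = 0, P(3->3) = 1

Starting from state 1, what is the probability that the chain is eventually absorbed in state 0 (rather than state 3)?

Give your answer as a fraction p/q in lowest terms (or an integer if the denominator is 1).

Let a_i = P(absorbed in 0 | start in state i).
Boundary conditions: a_0 = 1, a_3 = 0.
For each transient state i, a_i = sum_j P(i->j) * a_j:
  a_1 = 1/3*a_0 + 1/2*a_1 + 1/6*a_2 + 0*a_3
  a_2 = 1/12*a_0 + 2/3*a_1 + 1/12*a_2 + 1/6*a_3

Substituting a_0 = 1 and a_3 = 0, rearrange to (I - Q) a = r where r[i] = P(i -> 0):
  [1/2, -1/6] . (a_1, a_2) = 1/3
  [-2/3, 11/12] . (a_1, a_2) = 1/12

Solving yields:
  a_1 = 23/25
  a_2 = 19/25

Starting state is 1, so the absorption probability is a_1 = 23/25.

Answer: 23/25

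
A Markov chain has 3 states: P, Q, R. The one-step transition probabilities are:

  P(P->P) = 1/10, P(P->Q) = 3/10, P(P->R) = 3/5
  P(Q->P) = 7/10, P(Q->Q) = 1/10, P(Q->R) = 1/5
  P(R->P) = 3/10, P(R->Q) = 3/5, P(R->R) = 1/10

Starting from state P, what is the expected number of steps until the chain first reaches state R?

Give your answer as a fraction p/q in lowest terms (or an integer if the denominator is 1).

Let h_i = expected steps to first reach R from state i.
Boundary: h_R = 0.
First-step equations for the other states:
  h_P = 1 + 1/10*h_P + 3/10*h_Q + 3/5*h_R
  h_Q = 1 + 7/10*h_P + 1/10*h_Q + 1/5*h_R

Substituting h_R = 0 and rearranging gives the linear system (I - Q) h = 1:
  [9/10, -3/10] . (h_P, h_Q) = 1
  [-7/10, 9/10] . (h_P, h_Q) = 1

Solving yields:
  h_P = 2
  h_Q = 8/3

Starting state is P, so the expected hitting time is h_P = 2.

Answer: 2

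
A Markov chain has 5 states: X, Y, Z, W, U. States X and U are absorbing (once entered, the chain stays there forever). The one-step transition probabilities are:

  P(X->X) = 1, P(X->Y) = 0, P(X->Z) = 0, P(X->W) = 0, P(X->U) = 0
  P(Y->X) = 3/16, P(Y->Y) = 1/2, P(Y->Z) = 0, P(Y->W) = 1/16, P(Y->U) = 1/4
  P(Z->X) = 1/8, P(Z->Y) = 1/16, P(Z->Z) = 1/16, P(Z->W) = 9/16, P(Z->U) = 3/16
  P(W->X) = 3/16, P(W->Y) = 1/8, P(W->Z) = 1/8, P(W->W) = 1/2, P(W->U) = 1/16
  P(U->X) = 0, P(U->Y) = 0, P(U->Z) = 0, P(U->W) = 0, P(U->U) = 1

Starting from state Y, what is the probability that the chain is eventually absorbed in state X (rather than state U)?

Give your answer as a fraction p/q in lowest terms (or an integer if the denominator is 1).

Answer: 355/784

Derivation:
Let a_i = P(absorbed in X | start in state i).
Boundary conditions: a_X = 1, a_U = 0.
For each transient state i, a_i = sum_j P(i->j) * a_j:
  a_Y = 3/16*a_X + 1/2*a_Y + 0*a_Z + 1/16*a_W + 1/4*a_U
  a_Z = 1/8*a_X + 1/16*a_Y + 1/16*a_Z + 9/16*a_W + 3/16*a_U
  a_W = 3/16*a_X + 1/8*a_Y + 1/8*a_Z + 1/2*a_W + 1/16*a_U

Substituting a_X = 1 and a_U = 0, rearrange to (I - Q) a = r where r[i] = P(i -> X):
  [1/2, 0, -1/16] . (a_Y, a_Z, a_W) = 3/16
  [-1/16, 15/16, -9/16] . (a_Y, a_Z, a_W) = 1/8
  [-1/8, -1/8, 1/2] . (a_Y, a_Z, a_W) = 3/16

Solving yields:
  a_Y = 355/784
  a_Z = 421/784
  a_W = 61/98

Starting state is Y, so the absorption probability is a_Y = 355/784.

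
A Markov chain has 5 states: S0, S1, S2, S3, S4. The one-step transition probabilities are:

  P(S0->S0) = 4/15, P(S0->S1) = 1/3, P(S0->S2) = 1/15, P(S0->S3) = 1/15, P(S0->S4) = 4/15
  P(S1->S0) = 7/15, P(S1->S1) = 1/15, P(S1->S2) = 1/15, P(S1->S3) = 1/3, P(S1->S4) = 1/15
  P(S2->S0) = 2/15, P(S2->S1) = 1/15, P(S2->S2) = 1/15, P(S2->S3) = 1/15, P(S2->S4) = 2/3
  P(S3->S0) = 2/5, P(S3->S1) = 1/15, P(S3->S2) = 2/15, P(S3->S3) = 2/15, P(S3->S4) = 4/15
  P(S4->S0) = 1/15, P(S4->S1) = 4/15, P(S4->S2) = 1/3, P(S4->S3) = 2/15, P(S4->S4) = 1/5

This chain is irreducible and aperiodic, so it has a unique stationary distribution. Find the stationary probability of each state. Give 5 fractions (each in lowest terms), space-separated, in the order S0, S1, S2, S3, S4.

The stationary distribution satisfies pi = pi * P, i.e.:
  pi_S0 = 4/15*pi_S0 + 7/15*pi_S1 + 2/15*pi_S2 + 2/5*pi_S3 + 1/15*pi_S4
  pi_S1 = 1/3*pi_S0 + 1/15*pi_S1 + 1/15*pi_S2 + 1/15*pi_S3 + 4/15*pi_S4
  pi_S2 = 1/15*pi_S0 + 1/15*pi_S1 + 1/15*pi_S2 + 2/15*pi_S3 + 1/3*pi_S4
  pi_S3 = 1/15*pi_S0 + 1/3*pi_S1 + 1/15*pi_S2 + 2/15*pi_S3 + 2/15*pi_S4
  pi_S4 = 4/15*pi_S0 + 1/15*pi_S1 + 2/3*pi_S2 + 4/15*pi_S3 + 1/5*pi_S4
with normalization: pi_S0 + pi_S1 + pi_S2 + pi_S3 + pi_S4 = 1.

Using the first 4 balance equations plus normalization, the linear system A*pi = b is:
  [-11/15, 7/15, 2/15, 2/5, 1/15] . pi = 0
  [1/3, -14/15, 1/15, 1/15, 4/15] . pi = 0
  [1/15, 1/15, -14/15, 2/15, 1/3] . pi = 0
  [1/15, 1/3, 1/15, -13/15, 2/15] . pi = 0
  [1, 1, 1, 1, 1] . pi = 1

Solving yields:
  pi_S0 = 929/3724
  pi_S1 = 1395/7448
  pi_S2 = 2211/14896
  pi_S3 = 307/2128
  pi_S4 = 2015/7448

Verification (pi * P):
  929/3724*4/15 + 1395/7448*7/15 + 2211/14896*2/15 + 307/2128*2/5 + 2015/7448*1/15 = 929/3724 = pi_S0  (ok)
  929/3724*1/3 + 1395/7448*1/15 + 2211/14896*1/15 + 307/2128*1/15 + 2015/7448*4/15 = 1395/7448 = pi_S1  (ok)
  929/3724*1/15 + 1395/7448*1/15 + 2211/14896*1/15 + 307/2128*2/15 + 2015/7448*1/3 = 2211/14896 = pi_S2  (ok)
  929/3724*1/15 + 1395/7448*1/3 + 2211/14896*1/15 + 307/2128*2/15 + 2015/7448*2/15 = 307/2128 = pi_S3  (ok)
  929/3724*4/15 + 1395/7448*1/15 + 2211/14896*2/3 + 307/2128*4/15 + 2015/7448*1/5 = 2015/7448 = pi_S4  (ok)

Answer: 929/3724 1395/7448 2211/14896 307/2128 2015/7448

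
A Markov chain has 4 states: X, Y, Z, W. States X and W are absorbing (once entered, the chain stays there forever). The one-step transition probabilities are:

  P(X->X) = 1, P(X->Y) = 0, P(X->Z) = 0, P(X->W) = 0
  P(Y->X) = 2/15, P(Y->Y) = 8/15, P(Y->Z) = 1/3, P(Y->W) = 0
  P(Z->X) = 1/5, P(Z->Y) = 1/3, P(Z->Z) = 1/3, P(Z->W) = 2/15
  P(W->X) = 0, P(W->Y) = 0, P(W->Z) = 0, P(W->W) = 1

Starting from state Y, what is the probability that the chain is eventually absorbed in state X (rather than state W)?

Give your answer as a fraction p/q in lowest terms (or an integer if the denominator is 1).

Answer: 7/9

Derivation:
Let a_i = P(absorbed in X | start in state i).
Boundary conditions: a_X = 1, a_W = 0.
For each transient state i, a_i = sum_j P(i->j) * a_j:
  a_Y = 2/15*a_X + 8/15*a_Y + 1/3*a_Z + 0*a_W
  a_Z = 1/5*a_X + 1/3*a_Y + 1/3*a_Z + 2/15*a_W

Substituting a_X = 1 and a_W = 0, rearrange to (I - Q) a = r where r[i] = P(i -> X):
  [7/15, -1/3] . (a_Y, a_Z) = 2/15
  [-1/3, 2/3] . (a_Y, a_Z) = 1/5

Solving yields:
  a_Y = 7/9
  a_Z = 31/45

Starting state is Y, so the absorption probability is a_Y = 7/9.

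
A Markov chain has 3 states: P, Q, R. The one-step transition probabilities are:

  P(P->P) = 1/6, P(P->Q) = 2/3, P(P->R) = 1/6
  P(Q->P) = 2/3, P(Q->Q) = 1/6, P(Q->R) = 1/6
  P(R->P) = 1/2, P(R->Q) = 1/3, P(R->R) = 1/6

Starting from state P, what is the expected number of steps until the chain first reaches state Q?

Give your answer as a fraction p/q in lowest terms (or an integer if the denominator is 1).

Let h_i = expected steps to first reach Q from state i.
Boundary: h_Q = 0.
First-step equations for the other states:
  h_P = 1 + 1/6*h_P + 2/3*h_Q + 1/6*h_R
  h_R = 1 + 1/2*h_P + 1/3*h_Q + 1/6*h_R

Substituting h_Q = 0 and rearranging gives the linear system (I - Q) h = 1:
  [5/6, -1/6] . (h_P, h_R) = 1
  [-1/2, 5/6] . (h_P, h_R) = 1

Solving yields:
  h_P = 18/11
  h_R = 24/11

Starting state is P, so the expected hitting time is h_P = 18/11.

Answer: 18/11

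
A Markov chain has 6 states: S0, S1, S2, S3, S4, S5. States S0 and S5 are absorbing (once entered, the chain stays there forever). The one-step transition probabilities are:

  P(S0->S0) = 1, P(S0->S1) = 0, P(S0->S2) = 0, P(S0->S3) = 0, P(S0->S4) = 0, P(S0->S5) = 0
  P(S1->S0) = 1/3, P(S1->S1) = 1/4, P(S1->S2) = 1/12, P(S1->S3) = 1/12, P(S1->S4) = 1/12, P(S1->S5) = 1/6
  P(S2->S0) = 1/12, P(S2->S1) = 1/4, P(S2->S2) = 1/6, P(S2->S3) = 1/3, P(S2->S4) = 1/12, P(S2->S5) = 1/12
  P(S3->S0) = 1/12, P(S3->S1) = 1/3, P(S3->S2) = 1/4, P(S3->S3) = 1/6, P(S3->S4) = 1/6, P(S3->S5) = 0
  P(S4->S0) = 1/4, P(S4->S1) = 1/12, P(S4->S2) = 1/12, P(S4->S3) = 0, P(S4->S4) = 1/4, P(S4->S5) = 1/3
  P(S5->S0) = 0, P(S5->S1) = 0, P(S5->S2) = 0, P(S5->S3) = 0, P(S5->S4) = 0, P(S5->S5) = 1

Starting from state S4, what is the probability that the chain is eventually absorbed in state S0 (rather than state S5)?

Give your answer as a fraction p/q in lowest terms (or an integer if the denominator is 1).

Answer: 2779/5934

Derivation:
Let a_i = P(absorbed in S0 | start in state i).
Boundary conditions: a_S0 = 1, a_S5 = 0.
For each transient state i, a_i = sum_j P(i->j) * a_j:
  a_S1 = 1/3*a_S0 + 1/4*a_S1 + 1/12*a_S2 + 1/12*a_S3 + 1/12*a_S4 + 1/6*a_S5
  a_S2 = 1/12*a_S0 + 1/4*a_S1 + 1/6*a_S2 + 1/3*a_S3 + 1/12*a_S4 + 1/12*a_S5
  a_S3 = 1/12*a_S0 + 1/3*a_S1 + 1/4*a_S2 + 1/6*a_S3 + 1/6*a_S4 + 0*a_S5
  a_S4 = 1/4*a_S0 + 1/12*a_S1 + 1/12*a_S2 + 0*a_S3 + 1/4*a_S4 + 1/3*a_S5

Substituting a_S0 = 1 and a_S5 = 0, rearrange to (I - Q) a = r where r[i] = P(i -> S0):
  [3/4, -1/12, -1/12, -1/12] . (a_S1, a_S2, a_S3, a_S4) = 1/3
  [-1/4, 5/6, -1/3, -1/12] . (a_S1, a_S2, a_S3, a_S4) = 1/12
  [-1/3, -1/4, 5/6, -1/6] . (a_S1, a_S2, a_S3, a_S4) = 1/12
  [-1/12, -1/12, 0, 3/4] . (a_S1, a_S2, a_S3, a_S4) = 1/4

Solving yields:
  a_S1 = 29/46
  a_S2 = 578/989
  a_S3 = 1843/2967
  a_S4 = 2779/5934

Starting state is S4, so the absorption probability is a_S4 = 2779/5934.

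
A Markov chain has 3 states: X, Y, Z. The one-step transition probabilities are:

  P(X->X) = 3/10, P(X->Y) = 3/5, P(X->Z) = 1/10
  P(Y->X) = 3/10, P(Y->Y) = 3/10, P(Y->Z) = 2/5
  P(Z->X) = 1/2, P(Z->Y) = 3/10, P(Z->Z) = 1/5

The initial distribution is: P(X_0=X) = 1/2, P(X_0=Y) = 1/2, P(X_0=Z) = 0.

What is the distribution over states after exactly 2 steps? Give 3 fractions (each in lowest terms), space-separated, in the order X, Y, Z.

Propagating the distribution step by step (d_{t+1} = d_t * P):
d_0 = (X=1/2, Y=1/2, Z=0)
  d_1[X] = 1/2*3/10 + 1/2*3/10 + 0*1/2 = 3/10
  d_1[Y] = 1/2*3/5 + 1/2*3/10 + 0*3/10 = 9/20
  d_1[Z] = 1/2*1/10 + 1/2*2/5 + 0*1/5 = 1/4
d_1 = (X=3/10, Y=9/20, Z=1/4)
  d_2[X] = 3/10*3/10 + 9/20*3/10 + 1/4*1/2 = 7/20
  d_2[Y] = 3/10*3/5 + 9/20*3/10 + 1/4*3/10 = 39/100
  d_2[Z] = 3/10*1/10 + 9/20*2/5 + 1/4*1/5 = 13/50
d_2 = (X=7/20, Y=39/100, Z=13/50)

Answer: 7/20 39/100 13/50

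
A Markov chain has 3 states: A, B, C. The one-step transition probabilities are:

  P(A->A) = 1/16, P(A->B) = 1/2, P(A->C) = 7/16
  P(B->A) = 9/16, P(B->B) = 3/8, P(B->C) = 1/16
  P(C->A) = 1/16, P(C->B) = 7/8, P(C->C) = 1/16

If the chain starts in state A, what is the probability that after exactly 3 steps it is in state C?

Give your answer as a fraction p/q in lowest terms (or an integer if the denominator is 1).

Answer: 23/128

Derivation:
Computing P^3 by repeated multiplication:
P^1 =
  A: [1/16, 1/2, 7/16]
  B: [9/16, 3/8, 1/16]
  C: [1/16, 7/8, 1/16]
P^2 =
  A: [5/16, 77/128, 11/128]
  B: [1/4, 61/128, 35/128]
  C: [1/2, 53/128, 11/128]
P^3 =
  A: [93/256, 117/256, 23/128]
  B: [77/256, 139/256, 5/32]
  C: [69/256, 123/256, 1/4]

(P^3)[A -> C] = 23/128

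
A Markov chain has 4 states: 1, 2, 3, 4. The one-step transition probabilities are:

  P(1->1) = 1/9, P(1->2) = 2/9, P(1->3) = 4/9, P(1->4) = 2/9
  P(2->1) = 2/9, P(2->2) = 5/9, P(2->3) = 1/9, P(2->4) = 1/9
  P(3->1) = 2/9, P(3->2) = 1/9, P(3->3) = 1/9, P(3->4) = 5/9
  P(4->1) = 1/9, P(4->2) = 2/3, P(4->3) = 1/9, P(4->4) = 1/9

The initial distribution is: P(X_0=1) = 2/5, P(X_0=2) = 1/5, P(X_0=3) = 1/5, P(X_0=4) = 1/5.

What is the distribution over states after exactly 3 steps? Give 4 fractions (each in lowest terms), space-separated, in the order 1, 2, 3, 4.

Propagating the distribution step by step (d_{t+1} = d_t * P):
d_0 = (1=2/5, 2=1/5, 3=1/5, 4=1/5)
  d_1[1] = 2/5*1/9 + 1/5*2/9 + 1/5*2/9 + 1/5*1/9 = 7/45
  d_1[2] = 2/5*2/9 + 1/5*5/9 + 1/5*1/9 + 1/5*2/3 = 16/45
  d_1[3] = 2/5*4/9 + 1/5*1/9 + 1/5*1/9 + 1/5*1/9 = 11/45
  d_1[4] = 2/5*2/9 + 1/5*1/9 + 1/5*5/9 + 1/5*1/9 = 11/45
d_1 = (1=7/45, 2=16/45, 3=11/45, 4=11/45)
  d_2[1] = 7/45*1/9 + 16/45*2/9 + 11/45*2/9 + 11/45*1/9 = 8/45
  d_2[2] = 7/45*2/9 + 16/45*5/9 + 11/45*1/9 + 11/45*2/3 = 19/45
  d_2[3] = 7/45*4/9 + 16/45*1/9 + 11/45*1/9 + 11/45*1/9 = 22/135
  d_2[4] = 7/45*2/9 + 16/45*1/9 + 11/45*5/9 + 11/45*1/9 = 32/135
d_2 = (1=8/45, 2=19/45, 3=22/135, 4=32/135)
  d_3[1] = 8/45*1/9 + 19/45*2/9 + 22/135*2/9 + 32/135*1/9 = 214/1215
  d_3[2] = 8/45*2/9 + 19/45*5/9 + 22/135*1/9 + 32/135*2/3 = 547/1215
  d_3[3] = 8/45*4/9 + 19/45*1/9 + 22/135*1/9 + 32/135*1/9 = 23/135
  d_3[4] = 8/45*2/9 + 19/45*1/9 + 22/135*5/9 + 32/135*1/9 = 247/1215
d_3 = (1=214/1215, 2=547/1215, 3=23/135, 4=247/1215)

Answer: 214/1215 547/1215 23/135 247/1215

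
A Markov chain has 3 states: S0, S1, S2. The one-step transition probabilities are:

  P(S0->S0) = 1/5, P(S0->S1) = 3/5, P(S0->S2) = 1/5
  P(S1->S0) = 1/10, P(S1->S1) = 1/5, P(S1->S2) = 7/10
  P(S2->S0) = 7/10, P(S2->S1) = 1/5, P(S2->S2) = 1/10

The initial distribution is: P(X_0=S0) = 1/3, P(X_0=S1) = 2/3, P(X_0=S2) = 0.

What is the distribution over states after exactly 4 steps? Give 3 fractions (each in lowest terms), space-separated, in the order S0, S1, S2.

Propagating the distribution step by step (d_{t+1} = d_t * P):
d_0 = (S0=1/3, S1=2/3, S2=0)
  d_1[S0] = 1/3*1/5 + 2/3*1/10 + 0*7/10 = 2/15
  d_1[S1] = 1/3*3/5 + 2/3*1/5 + 0*1/5 = 1/3
  d_1[S2] = 1/3*1/5 + 2/3*7/10 + 0*1/10 = 8/15
d_1 = (S0=2/15, S1=1/3, S2=8/15)
  d_2[S0] = 2/15*1/5 + 1/3*1/10 + 8/15*7/10 = 13/30
  d_2[S1] = 2/15*3/5 + 1/3*1/5 + 8/15*1/5 = 19/75
  d_2[S2] = 2/15*1/5 + 1/3*7/10 + 8/15*1/10 = 47/150
d_2 = (S0=13/30, S1=19/75, S2=47/150)
  d_3[S0] = 13/30*1/5 + 19/75*1/10 + 47/150*7/10 = 497/1500
  d_3[S1] = 13/30*3/5 + 19/75*1/5 + 47/150*1/5 = 28/75
  d_3[S2] = 13/30*1/5 + 19/75*7/10 + 47/150*1/10 = 443/1500
d_3 = (S0=497/1500, S1=28/75, S2=443/1500)
  d_4[S0] = 497/1500*1/5 + 28/75*1/10 + 443/1500*7/10 = 931/3000
  d_4[S1] = 497/1500*3/5 + 28/75*1/5 + 443/1500*1/5 = 1247/3750
  d_4[S2] = 497/1500*1/5 + 28/75*7/10 + 443/1500*1/10 = 5357/15000
d_4 = (S0=931/3000, S1=1247/3750, S2=5357/15000)

Answer: 931/3000 1247/3750 5357/15000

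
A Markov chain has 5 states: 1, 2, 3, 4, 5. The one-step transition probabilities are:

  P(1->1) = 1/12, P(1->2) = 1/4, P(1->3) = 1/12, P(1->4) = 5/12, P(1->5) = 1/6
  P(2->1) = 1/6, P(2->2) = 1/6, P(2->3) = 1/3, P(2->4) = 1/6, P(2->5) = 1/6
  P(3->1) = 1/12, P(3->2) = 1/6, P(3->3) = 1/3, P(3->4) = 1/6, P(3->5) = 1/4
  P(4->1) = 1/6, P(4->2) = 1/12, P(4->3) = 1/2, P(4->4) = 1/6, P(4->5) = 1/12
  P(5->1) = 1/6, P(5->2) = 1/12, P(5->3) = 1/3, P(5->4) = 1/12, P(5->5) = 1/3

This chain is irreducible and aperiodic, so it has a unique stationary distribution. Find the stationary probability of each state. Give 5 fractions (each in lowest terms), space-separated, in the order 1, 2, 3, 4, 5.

Answer: 2348/18293 2641/18293 6062/18293 3308/18293 3934/18293

Derivation:
The stationary distribution satisfies pi = pi * P, i.e.:
  pi_1 = 1/12*pi_1 + 1/6*pi_2 + 1/12*pi_3 + 1/6*pi_4 + 1/6*pi_5
  pi_2 = 1/4*pi_1 + 1/6*pi_2 + 1/6*pi_3 + 1/12*pi_4 + 1/12*pi_5
  pi_3 = 1/12*pi_1 + 1/3*pi_2 + 1/3*pi_3 + 1/2*pi_4 + 1/3*pi_5
  pi_4 = 5/12*pi_1 + 1/6*pi_2 + 1/6*pi_3 + 1/6*pi_4 + 1/12*pi_5
  pi_5 = 1/6*pi_1 + 1/6*pi_2 + 1/4*pi_3 + 1/12*pi_4 + 1/3*pi_5
with normalization: pi_1 + pi_2 + pi_3 + pi_4 + pi_5 = 1.

Using the first 4 balance equations plus normalization, the linear system A*pi = b is:
  [-11/12, 1/6, 1/12, 1/6, 1/6] . pi = 0
  [1/4, -5/6, 1/6, 1/12, 1/12] . pi = 0
  [1/12, 1/3, -2/3, 1/2, 1/3] . pi = 0
  [5/12, 1/6, 1/6, -5/6, 1/12] . pi = 0
  [1, 1, 1, 1, 1] . pi = 1

Solving yields:
  pi_1 = 2348/18293
  pi_2 = 2641/18293
  pi_3 = 6062/18293
  pi_4 = 3308/18293
  pi_5 = 3934/18293

Verification (pi * P):
  2348/18293*1/12 + 2641/18293*1/6 + 6062/18293*1/12 + 3308/18293*1/6 + 3934/18293*1/6 = 2348/18293 = pi_1  (ok)
  2348/18293*1/4 + 2641/18293*1/6 + 6062/18293*1/6 + 3308/18293*1/12 + 3934/18293*1/12 = 2641/18293 = pi_2  (ok)
  2348/18293*1/12 + 2641/18293*1/3 + 6062/18293*1/3 + 3308/18293*1/2 + 3934/18293*1/3 = 6062/18293 = pi_3  (ok)
  2348/18293*5/12 + 2641/18293*1/6 + 6062/18293*1/6 + 3308/18293*1/6 + 3934/18293*1/12 = 3308/18293 = pi_4  (ok)
  2348/18293*1/6 + 2641/18293*1/6 + 6062/18293*1/4 + 3308/18293*1/12 + 3934/18293*1/3 = 3934/18293 = pi_5  (ok)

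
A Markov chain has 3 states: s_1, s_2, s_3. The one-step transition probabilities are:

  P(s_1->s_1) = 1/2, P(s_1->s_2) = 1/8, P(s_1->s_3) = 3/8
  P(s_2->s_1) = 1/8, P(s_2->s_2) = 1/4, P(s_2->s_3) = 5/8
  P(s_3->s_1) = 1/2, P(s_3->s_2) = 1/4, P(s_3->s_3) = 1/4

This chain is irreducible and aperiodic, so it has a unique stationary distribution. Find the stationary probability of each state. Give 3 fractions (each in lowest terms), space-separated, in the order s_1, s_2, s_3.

Answer: 26/61 12/61 23/61

Derivation:
The stationary distribution satisfies pi = pi * P, i.e.:
  pi_s_1 = 1/2*pi_s_1 + 1/8*pi_s_2 + 1/2*pi_s_3
  pi_s_2 = 1/8*pi_s_1 + 1/4*pi_s_2 + 1/4*pi_s_3
  pi_s_3 = 3/8*pi_s_1 + 5/8*pi_s_2 + 1/4*pi_s_3
with normalization: pi_s_1 + pi_s_2 + pi_s_3 = 1.

Using the first 2 balance equations plus normalization, the linear system A*pi = b is:
  [-1/2, 1/8, 1/2] . pi = 0
  [1/8, -3/4, 1/4] . pi = 0
  [1, 1, 1] . pi = 1

Solving yields:
  pi_s_1 = 26/61
  pi_s_2 = 12/61
  pi_s_3 = 23/61

Verification (pi * P):
  26/61*1/2 + 12/61*1/8 + 23/61*1/2 = 26/61 = pi_s_1  (ok)
  26/61*1/8 + 12/61*1/4 + 23/61*1/4 = 12/61 = pi_s_2  (ok)
  26/61*3/8 + 12/61*5/8 + 23/61*1/4 = 23/61 = pi_s_3  (ok)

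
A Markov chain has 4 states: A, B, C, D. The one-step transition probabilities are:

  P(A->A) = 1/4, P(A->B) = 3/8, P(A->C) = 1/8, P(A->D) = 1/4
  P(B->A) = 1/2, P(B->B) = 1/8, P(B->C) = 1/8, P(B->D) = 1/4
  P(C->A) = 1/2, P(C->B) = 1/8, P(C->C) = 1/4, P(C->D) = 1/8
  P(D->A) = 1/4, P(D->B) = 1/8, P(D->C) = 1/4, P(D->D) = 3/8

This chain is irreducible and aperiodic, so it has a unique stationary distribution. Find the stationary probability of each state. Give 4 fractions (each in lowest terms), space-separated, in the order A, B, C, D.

The stationary distribution satisfies pi = pi * P, i.e.:
  pi_A = 1/4*pi_A + 1/2*pi_B + 1/2*pi_C + 1/4*pi_D
  pi_B = 3/8*pi_A + 1/8*pi_B + 1/8*pi_C + 1/8*pi_D
  pi_C = 1/8*pi_A + 1/8*pi_B + 1/4*pi_C + 1/4*pi_D
  pi_D = 1/4*pi_A + 1/4*pi_B + 1/8*pi_C + 3/8*pi_D
with normalization: pi_A + pi_B + pi_C + pi_D = 1.

Using the first 3 balance equations plus normalization, the linear system A*pi = b is:
  [-3/4, 1/2, 1/2, 1/4] . pi = 0
  [3/8, -7/8, 1/8, 1/8] . pi = 0
  [1/8, 1/8, -3/4, 1/4] . pi = 0
  [1, 1, 1, 1] . pi = 1

Solving yields:
  pi_A = 87/250
  pi_B = 53/250
  pi_C = 9/50
  pi_D = 13/50

Verification (pi * P):
  87/250*1/4 + 53/250*1/2 + 9/50*1/2 + 13/50*1/4 = 87/250 = pi_A  (ok)
  87/250*3/8 + 53/250*1/8 + 9/50*1/8 + 13/50*1/8 = 53/250 = pi_B  (ok)
  87/250*1/8 + 53/250*1/8 + 9/50*1/4 + 13/50*1/4 = 9/50 = pi_C  (ok)
  87/250*1/4 + 53/250*1/4 + 9/50*1/8 + 13/50*3/8 = 13/50 = pi_D  (ok)

Answer: 87/250 53/250 9/50 13/50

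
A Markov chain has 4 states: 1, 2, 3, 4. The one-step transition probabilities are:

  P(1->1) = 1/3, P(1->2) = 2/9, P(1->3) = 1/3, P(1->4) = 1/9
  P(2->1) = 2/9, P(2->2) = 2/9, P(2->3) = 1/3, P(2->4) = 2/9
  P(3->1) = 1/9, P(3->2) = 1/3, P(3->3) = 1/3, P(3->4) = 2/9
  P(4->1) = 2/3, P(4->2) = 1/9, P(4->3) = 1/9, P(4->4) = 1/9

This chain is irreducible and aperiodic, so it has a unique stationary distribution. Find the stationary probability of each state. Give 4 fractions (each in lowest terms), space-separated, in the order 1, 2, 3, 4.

The stationary distribution satisfies pi = pi * P, i.e.:
  pi_1 = 1/3*pi_1 + 2/9*pi_2 + 1/9*pi_3 + 2/3*pi_4
  pi_2 = 2/9*pi_1 + 2/9*pi_2 + 1/3*pi_3 + 1/9*pi_4
  pi_3 = 1/3*pi_1 + 1/3*pi_2 + 1/3*pi_3 + 1/9*pi_4
  pi_4 = 1/9*pi_1 + 2/9*pi_2 + 2/9*pi_3 + 1/9*pi_4
with normalization: pi_1 + pi_2 + pi_3 + pi_4 = 1.

Using the first 3 balance equations plus normalization, the linear system A*pi = b is:
  [-2/3, 2/9, 1/9, 2/3] . pi = 0
  [2/9, -7/9, 1/3, 1/9] . pi = 0
  [1/3, 1/3, -2/3, 1/9] . pi = 0
  [1, 1, 1, 1] . pi = 1

Solving yields:
  pi_1 = 113/379
  pi_2 = 179/758
  pi_3 = 112/379
  pi_4 = 129/758

Verification (pi * P):
  113/379*1/3 + 179/758*2/9 + 112/379*1/9 + 129/758*2/3 = 113/379 = pi_1  (ok)
  113/379*2/9 + 179/758*2/9 + 112/379*1/3 + 129/758*1/9 = 179/758 = pi_2  (ok)
  113/379*1/3 + 179/758*1/3 + 112/379*1/3 + 129/758*1/9 = 112/379 = pi_3  (ok)
  113/379*1/9 + 179/758*2/9 + 112/379*2/9 + 129/758*1/9 = 129/758 = pi_4  (ok)

Answer: 113/379 179/758 112/379 129/758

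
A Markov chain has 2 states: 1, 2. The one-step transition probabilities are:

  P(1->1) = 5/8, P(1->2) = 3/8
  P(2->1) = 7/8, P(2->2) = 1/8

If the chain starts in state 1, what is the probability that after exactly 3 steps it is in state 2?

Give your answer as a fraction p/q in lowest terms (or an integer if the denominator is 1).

Computing P^3 by repeated multiplication:
P^1 =
  1: [5/8, 3/8]
  2: [7/8, 1/8]
P^2 =
  1: [23/32, 9/32]
  2: [21/32, 11/32]
P^3 =
  1: [89/128, 39/128]
  2: [91/128, 37/128]

(P^3)[1 -> 2] = 39/128

Answer: 39/128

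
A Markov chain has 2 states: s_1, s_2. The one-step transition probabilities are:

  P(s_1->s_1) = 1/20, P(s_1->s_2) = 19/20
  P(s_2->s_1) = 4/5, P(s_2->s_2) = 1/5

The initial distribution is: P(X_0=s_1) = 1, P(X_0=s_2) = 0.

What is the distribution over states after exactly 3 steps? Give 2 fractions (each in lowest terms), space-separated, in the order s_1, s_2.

Propagating the distribution step by step (d_{t+1} = d_t * P):
d_0 = (s_1=1, s_2=0)
  d_1[s_1] = 1*1/20 + 0*4/5 = 1/20
  d_1[s_2] = 1*19/20 + 0*1/5 = 19/20
d_1 = (s_1=1/20, s_2=19/20)
  d_2[s_1] = 1/20*1/20 + 19/20*4/5 = 61/80
  d_2[s_2] = 1/20*19/20 + 19/20*1/5 = 19/80
d_2 = (s_1=61/80, s_2=19/80)
  d_3[s_1] = 61/80*1/20 + 19/80*4/5 = 73/320
  d_3[s_2] = 61/80*19/20 + 19/80*1/5 = 247/320
d_3 = (s_1=73/320, s_2=247/320)

Answer: 73/320 247/320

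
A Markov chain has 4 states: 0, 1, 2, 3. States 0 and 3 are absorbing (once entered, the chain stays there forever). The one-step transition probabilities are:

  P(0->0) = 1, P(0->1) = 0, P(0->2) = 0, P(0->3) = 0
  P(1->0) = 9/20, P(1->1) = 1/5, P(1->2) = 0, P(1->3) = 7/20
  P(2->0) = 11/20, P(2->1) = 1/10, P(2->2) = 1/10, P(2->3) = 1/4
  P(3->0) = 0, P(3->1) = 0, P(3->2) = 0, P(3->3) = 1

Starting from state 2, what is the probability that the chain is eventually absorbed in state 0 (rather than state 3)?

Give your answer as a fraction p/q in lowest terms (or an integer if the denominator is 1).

Let a_i = P(absorbed in 0 | start in state i).
Boundary conditions: a_0 = 1, a_3 = 0.
For each transient state i, a_i = sum_j P(i->j) * a_j:
  a_1 = 9/20*a_0 + 1/5*a_1 + 0*a_2 + 7/20*a_3
  a_2 = 11/20*a_0 + 1/10*a_1 + 1/10*a_2 + 1/4*a_3

Substituting a_0 = 1 and a_3 = 0, rearrange to (I - Q) a = r where r[i] = P(i -> 0):
  [4/5, 0] . (a_1, a_2) = 9/20
  [-1/10, 9/10] . (a_1, a_2) = 11/20

Solving yields:
  a_1 = 9/16
  a_2 = 97/144

Starting state is 2, so the absorption probability is a_2 = 97/144.

Answer: 97/144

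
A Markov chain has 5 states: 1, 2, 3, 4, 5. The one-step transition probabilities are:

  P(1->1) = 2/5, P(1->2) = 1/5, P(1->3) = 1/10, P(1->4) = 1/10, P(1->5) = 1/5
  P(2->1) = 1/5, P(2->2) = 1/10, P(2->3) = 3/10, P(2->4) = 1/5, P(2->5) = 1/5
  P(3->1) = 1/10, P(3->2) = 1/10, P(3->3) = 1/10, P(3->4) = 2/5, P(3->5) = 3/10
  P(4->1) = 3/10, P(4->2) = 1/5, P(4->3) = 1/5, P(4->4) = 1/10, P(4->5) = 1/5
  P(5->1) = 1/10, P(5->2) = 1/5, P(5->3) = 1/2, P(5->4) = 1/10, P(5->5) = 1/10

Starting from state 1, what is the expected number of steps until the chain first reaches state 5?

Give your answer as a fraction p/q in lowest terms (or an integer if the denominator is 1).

Answer: 10880/2339

Derivation:
Let h_i = expected steps to first reach 5 from state i.
Boundary: h_5 = 0.
First-step equations for the other states:
  h_1 = 1 + 2/5*h_1 + 1/5*h_2 + 1/10*h_3 + 1/10*h_4 + 1/5*h_5
  h_2 = 1 + 1/5*h_1 + 1/10*h_2 + 3/10*h_3 + 1/5*h_4 + 1/5*h_5
  h_3 = 1 + 1/10*h_1 + 1/10*h_2 + 1/10*h_3 + 2/5*h_4 + 3/10*h_5
  h_4 = 1 + 3/10*h_1 + 1/5*h_2 + 1/5*h_3 + 1/10*h_4 + 1/5*h_5

Substituting h_5 = 0 and rearranging gives the linear system (I - Q) h = 1:
  [3/5, -1/5, -1/10, -1/10] . (h_1, h_2, h_3, h_4) = 1
  [-1/5, 9/10, -3/10, -1/5] . (h_1, h_2, h_3, h_4) = 1
  [-1/10, -1/10, 9/10, -2/5] . (h_1, h_2, h_3, h_4) = 1
  [-3/10, -1/5, -1/5, 9/10] . (h_1, h_2, h_3, h_4) = 1

Solving yields:
  h_1 = 10880/2339
  h_2 = 10670/2339
  h_3 = 9780/2339
  h_4 = 10770/2339

Starting state is 1, so the expected hitting time is h_1 = 10880/2339.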